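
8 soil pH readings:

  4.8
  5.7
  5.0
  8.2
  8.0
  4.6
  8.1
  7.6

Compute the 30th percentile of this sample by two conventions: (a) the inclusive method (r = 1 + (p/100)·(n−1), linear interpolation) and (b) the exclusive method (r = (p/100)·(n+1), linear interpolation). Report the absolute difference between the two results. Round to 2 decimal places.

Sorted: 4.6, 4.8, 5.0, 5.7, 7.6, 8.0, 8.1, 8.2.
n = 8.
(a) r = 3.1; between ranks 3 (5.0) and 4 (5.7): 5.07.
(b) r = 2.7; between ranks 2 (4.8) and 3 (5.0): 4.94.
|5.07 − 4.94| = 0.13.

0.13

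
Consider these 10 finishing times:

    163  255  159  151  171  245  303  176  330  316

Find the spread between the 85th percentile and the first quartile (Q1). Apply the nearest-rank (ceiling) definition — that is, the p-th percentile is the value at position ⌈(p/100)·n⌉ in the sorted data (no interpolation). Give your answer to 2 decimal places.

Sorted: 151, 159, 163, 171, 176, 245, 255, 303, 316, 330.
n = 10.
P25: rank ⌈25/100·10⌉ = 3 → 163.
P85: rank ⌈85/100·10⌉ = 9 → 316.
Difference: 316 − 163 = 153.

153.00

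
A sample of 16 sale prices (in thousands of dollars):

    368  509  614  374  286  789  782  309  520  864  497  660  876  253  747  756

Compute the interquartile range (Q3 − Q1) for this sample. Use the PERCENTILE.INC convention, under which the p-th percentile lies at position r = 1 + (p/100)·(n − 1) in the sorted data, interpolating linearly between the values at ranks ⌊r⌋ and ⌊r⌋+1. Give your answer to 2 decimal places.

390.00

Sorted: 253, 286, 309, 368, 374, 497, 509, 520, 614, 660, 747, 756, 782, 789, 864, 876.
n = 16.
P25: r = 4.75; ranks 4–5 are 368, 374; interpolating gives 372.5.
P75: r = 12.25; ranks 12–13 are 756, 782; interpolating gives 762.5.
Difference: 762.5 − 372.5 = 390.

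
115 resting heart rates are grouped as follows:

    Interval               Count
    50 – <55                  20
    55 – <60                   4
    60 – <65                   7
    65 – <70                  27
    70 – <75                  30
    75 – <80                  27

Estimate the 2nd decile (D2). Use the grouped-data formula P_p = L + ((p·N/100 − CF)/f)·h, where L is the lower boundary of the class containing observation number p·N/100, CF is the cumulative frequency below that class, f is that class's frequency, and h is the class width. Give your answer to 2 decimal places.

N = 115; target position k = 20/100 · 115 = 23.
Cumulative frequencies: 20, 24, 31, 58, 88, 115.
Observation 23 falls in the class 55 – <60.
L = 55, CF = 20, f = 4, h = 5.
P20 = 55 + ((23 − 20)/4)·5 = 55 + 3.75 = 58.75.

58.75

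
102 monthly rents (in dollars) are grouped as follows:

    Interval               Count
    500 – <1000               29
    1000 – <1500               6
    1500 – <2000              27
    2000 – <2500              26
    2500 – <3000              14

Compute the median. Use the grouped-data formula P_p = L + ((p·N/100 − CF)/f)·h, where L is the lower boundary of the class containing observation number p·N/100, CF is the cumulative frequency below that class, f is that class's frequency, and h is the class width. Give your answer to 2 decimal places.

N = 102; target position k = 50/100 · 102 = 51.
Cumulative frequencies: 29, 35, 62, 88, 102.
Observation 51 falls in the class 1500 – <2000.
L = 1500, CF = 35, f = 27, h = 500.
P50 = 1500 + ((51 − 35)/27)·500 = 1500 + 296.296 = 1796.3.

1796.30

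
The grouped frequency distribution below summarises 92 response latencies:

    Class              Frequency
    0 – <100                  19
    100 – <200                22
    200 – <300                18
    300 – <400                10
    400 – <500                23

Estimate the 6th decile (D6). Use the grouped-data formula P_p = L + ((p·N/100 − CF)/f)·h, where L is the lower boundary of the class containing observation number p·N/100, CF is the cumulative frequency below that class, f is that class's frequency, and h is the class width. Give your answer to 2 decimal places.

278.89

N = 92; target position k = 60/100 · 92 = 55.2.
Cumulative frequencies: 19, 41, 59, 69, 92.
Observation 55.2 falls in the class 200 – <300.
L = 200, CF = 41, f = 18, h = 100.
P60 = 200 + ((55.2 − 41)/18)·100 = 200 + 78.8889 = 278.889.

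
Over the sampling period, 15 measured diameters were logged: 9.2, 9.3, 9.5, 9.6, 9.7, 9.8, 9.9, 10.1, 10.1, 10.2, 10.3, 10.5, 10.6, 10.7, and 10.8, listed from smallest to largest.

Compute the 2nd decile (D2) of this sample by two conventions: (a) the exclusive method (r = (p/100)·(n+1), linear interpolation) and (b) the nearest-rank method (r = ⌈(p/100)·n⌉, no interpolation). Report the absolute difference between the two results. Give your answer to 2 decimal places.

0.02

n = 15.
(a) r = 3.2; between ranks 3 (9.5) and 4 (9.6): 9.52.
(b) the nearest-rank method: rank 3 → 9.5.
|9.52 − 9.5| = 0.02.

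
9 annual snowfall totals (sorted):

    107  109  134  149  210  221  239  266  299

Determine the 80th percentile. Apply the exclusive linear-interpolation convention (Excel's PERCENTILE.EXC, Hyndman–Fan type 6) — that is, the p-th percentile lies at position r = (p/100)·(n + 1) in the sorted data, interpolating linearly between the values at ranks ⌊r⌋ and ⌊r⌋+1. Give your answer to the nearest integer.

266

n = 9.
r = (80/100)·(9 + 1) = 8.
r is an integer, so P80 is the value at rank 8: 266.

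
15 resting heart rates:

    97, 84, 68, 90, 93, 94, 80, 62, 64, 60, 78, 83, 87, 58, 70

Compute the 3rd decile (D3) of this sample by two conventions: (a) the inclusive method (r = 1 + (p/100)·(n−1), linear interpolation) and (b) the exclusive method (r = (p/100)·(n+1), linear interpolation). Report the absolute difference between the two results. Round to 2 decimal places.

1.20

Sorted: 58, 60, 62, 64, 68, 70, 78, 80, 83, 84, 87, 90, 93, 94, 97.
n = 15.
(a) r = 5.2; between ranks 5 (68) and 6 (70): 68.4.
(b) r = 4.8; between ranks 4 (64) and 5 (68): 67.2.
|68.4 − 67.2| = 1.2.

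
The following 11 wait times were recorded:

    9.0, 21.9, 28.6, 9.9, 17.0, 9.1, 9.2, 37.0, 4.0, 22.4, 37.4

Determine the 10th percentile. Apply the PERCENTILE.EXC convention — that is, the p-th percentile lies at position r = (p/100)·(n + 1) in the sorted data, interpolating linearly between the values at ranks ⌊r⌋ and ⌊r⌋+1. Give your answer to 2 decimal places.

Sorted: 4.0, 9.0, 9.1, 9.2, 9.9, 17.0, 21.9, 22.4, 28.6, 37.0, 37.4.
n = 11.
r = (10/100)·(11 + 1) = 1.2.
Rank 1 is 4.0 and rank 2 is 9.0.
Interpolate: 4.0 + 0.2·(9.0 − 4.0) = 4.0 + 0.2·5 = 5.

5.00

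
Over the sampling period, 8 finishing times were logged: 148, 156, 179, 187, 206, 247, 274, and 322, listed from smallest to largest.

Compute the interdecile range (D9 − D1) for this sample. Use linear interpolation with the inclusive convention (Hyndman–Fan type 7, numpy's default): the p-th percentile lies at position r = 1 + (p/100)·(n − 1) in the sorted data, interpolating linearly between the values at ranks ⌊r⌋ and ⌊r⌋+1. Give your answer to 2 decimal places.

n = 8.
P10: r = 1.7; ranks 1–2 are 148, 156; interpolating gives 153.6.
P90: r = 7.3; ranks 7–8 are 274, 322; interpolating gives 288.4.
Difference: 288.4 − 153.6 = 134.8.

134.80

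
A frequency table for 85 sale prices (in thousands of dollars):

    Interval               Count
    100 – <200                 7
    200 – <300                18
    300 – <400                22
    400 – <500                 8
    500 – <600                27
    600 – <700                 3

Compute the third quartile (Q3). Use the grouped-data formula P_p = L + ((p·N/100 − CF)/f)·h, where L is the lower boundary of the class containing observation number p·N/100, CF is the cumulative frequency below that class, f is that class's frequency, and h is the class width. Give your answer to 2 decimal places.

N = 85; target position k = 75/100 · 85 = 63.75.
Cumulative frequencies: 7, 25, 47, 55, 82, 85.
Observation 63.75 falls in the class 500 – <600.
L = 500, CF = 55, f = 27, h = 100.
P75 = 500 + ((63.75 − 55)/27)·100 = 500 + 32.4074 = 532.407.

532.41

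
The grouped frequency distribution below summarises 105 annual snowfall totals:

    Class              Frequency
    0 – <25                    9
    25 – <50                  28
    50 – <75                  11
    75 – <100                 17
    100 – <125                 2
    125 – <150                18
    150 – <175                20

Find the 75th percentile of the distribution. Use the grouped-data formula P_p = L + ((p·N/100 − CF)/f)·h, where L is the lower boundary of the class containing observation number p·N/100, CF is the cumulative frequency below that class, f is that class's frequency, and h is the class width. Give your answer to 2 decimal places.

N = 105; target position k = 75/100 · 105 = 78.75.
Cumulative frequencies: 9, 37, 48, 65, 67, 85, 105.
Observation 78.75 falls in the class 125 – <150.
L = 125, CF = 67, f = 18, h = 25.
P75 = 125 + ((78.75 − 67)/18)·25 = 125 + 16.3194 = 141.319.

141.32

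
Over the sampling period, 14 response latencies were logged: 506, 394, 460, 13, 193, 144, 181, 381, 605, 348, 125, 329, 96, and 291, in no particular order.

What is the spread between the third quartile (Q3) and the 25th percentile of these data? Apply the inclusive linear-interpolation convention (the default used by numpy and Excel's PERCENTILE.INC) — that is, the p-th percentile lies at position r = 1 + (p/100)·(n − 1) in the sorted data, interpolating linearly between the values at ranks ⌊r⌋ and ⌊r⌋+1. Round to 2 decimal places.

Sorted: 13, 96, 125, 144, 181, 193, 291, 329, 348, 381, 394, 460, 506, 605.
n = 14.
P25: r = 4.25; ranks 4–5 are 144, 181; interpolating gives 153.25.
P75: r = 10.75; ranks 10–11 are 381, 394; interpolating gives 390.75.
Difference: 390.75 − 153.25 = 237.5.

237.50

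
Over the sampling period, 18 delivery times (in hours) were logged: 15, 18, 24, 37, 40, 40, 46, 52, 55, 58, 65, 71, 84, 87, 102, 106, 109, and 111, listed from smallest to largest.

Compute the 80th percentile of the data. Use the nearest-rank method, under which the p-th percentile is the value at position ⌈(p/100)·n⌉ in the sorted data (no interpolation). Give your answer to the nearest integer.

102

n = 18.
Position = ⌈80/100 · 18⌉ = ⌈14.4⌉ = 15.
The value at rank 15 is 102.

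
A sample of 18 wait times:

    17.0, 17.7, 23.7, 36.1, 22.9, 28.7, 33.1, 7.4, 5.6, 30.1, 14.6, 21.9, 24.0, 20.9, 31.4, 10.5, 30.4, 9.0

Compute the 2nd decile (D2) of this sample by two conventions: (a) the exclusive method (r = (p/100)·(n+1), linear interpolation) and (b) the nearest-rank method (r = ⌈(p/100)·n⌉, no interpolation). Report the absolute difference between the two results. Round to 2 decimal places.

Sorted: 5.6, 7.4, 9.0, 10.5, 14.6, 17.0, 17.7, 20.9, 21.9, 22.9, 23.7, 24.0, 28.7, 30.1, 30.4, 31.4, 33.1, 36.1.
n = 18.
(a) r = 3.8; between ranks 3 (9.0) and 4 (10.5): 10.2.
(b) the nearest-rank method: rank 4 → 10.5.
|10.2 − 10.5| = 0.3.

0.30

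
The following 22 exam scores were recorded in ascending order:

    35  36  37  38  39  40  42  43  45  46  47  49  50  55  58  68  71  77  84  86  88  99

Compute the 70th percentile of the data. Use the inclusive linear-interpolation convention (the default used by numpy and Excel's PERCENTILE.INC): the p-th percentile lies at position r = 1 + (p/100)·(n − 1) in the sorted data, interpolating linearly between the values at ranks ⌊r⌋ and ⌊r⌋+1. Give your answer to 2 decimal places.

n = 22.
r = 1 + (70/100)·(22 − 1) = 1 + 14.7 = 15.7.
Rank 15 is 58 and rank 16 is 68.
Interpolate: 58 + 0.7·(68 − 58) = 58 + 0.7·10 = 65.

65.00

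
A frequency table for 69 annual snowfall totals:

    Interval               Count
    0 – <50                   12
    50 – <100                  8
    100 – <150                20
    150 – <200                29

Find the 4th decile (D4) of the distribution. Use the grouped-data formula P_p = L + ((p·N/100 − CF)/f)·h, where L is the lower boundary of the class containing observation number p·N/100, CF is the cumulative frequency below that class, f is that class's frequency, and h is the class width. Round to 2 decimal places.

119.00

N = 69; target position k = 40/100 · 69 = 27.6.
Cumulative frequencies: 12, 20, 40, 69.
Observation 27.6 falls in the class 100 – <150.
L = 100, CF = 20, f = 20, h = 50.
P40 = 100 + ((27.6 − 20)/20)·50 = 100 + 19 = 119.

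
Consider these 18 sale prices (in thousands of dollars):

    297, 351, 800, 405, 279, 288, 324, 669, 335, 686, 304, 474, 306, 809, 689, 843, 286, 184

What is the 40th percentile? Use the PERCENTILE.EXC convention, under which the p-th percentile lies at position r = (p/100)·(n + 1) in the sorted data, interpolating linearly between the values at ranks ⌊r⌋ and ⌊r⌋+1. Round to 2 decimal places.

316.80

Sorted: 184, 279, 286, 288, 297, 304, 306, 324, 335, 351, 405, 474, 669, 686, 689, 800, 809, 843.
n = 18.
r = (40/100)·(18 + 1) = 7.6.
Rank 7 is 306 and rank 8 is 324.
Interpolate: 306 + 0.6·(324 − 306) = 306 + 0.6·18 = 316.8.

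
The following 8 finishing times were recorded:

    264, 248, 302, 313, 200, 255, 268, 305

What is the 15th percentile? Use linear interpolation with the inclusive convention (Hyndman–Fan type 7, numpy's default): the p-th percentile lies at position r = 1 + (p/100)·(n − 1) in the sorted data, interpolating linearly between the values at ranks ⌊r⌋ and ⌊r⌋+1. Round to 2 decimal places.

Sorted: 200, 248, 255, 264, 268, 302, 305, 313.
n = 8.
r = 1 + (15/100)·(8 − 1) = 1 + 1.05 = 2.05.
Rank 2 is 248 and rank 3 is 255.
Interpolate: 248 + 0.05·(255 − 248) = 248 + 0.05·7 = 248.35.

248.35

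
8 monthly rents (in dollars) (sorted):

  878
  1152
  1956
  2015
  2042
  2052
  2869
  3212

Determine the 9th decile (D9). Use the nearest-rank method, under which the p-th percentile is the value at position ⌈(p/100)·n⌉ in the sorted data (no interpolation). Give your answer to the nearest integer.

n = 8.
Position = ⌈90/100 · 8⌉ = ⌈7.2⌉ = 8.
The value at rank 8 is 3212.

3212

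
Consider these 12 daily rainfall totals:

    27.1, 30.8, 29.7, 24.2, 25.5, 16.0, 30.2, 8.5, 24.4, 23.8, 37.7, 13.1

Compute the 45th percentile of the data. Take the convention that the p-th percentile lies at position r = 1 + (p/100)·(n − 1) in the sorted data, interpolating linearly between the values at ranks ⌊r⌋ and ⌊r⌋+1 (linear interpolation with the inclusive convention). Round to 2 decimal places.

Sorted: 8.5, 13.1, 16.0, 23.8, 24.2, 24.4, 25.5, 27.1, 29.7, 30.2, 30.8, 37.7.
n = 12.
r = 1 + (45/100)·(12 − 1) = 1 + 4.95 = 5.95.
Rank 5 is 24.2 and rank 6 is 24.4.
Interpolate: 24.2 + 0.95·(24.4 − 24.2) = 24.2 + 0.95·0.2 = 24.39.

24.39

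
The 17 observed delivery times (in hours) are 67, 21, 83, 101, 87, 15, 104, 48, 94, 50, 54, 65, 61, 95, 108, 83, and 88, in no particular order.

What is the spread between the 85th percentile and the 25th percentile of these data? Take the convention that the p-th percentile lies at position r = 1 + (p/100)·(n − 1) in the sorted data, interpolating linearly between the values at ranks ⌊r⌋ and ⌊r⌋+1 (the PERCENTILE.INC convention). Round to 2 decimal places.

44.60

Sorted: 15, 21, 48, 50, 54, 61, 65, 67, 83, 83, 87, 88, 94, 95, 101, 104, 108.
n = 17.
P25: r = 5 (integer) → 54.
P85: r = 14.6; ranks 14–15 are 95, 101; interpolating gives 98.6.
Difference: 98.6 − 54 = 44.6.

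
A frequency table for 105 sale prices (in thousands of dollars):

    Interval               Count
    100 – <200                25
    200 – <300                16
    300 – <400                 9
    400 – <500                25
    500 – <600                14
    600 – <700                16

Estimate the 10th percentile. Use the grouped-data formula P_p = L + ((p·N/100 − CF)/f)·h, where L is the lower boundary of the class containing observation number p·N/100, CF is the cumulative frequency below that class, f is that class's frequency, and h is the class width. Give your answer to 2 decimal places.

142.00

N = 105; target position k = 10/100 · 105 = 10.5.
Cumulative frequencies: 25, 41, 50, 75, 89, 105.
Observation 10.5 falls in the class 100 – <200.
L = 100, CF = 0, f = 25, h = 100.
P10 = 100 + ((10.5 − 0)/25)·100 = 100 + 42 = 142.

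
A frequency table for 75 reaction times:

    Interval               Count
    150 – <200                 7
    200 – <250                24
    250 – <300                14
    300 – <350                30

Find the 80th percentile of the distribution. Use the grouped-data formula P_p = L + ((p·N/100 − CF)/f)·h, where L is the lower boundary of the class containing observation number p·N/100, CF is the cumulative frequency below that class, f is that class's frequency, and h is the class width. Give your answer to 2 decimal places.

325.00

N = 75; target position k = 80/100 · 75 = 60.
Cumulative frequencies: 7, 31, 45, 75.
Observation 60 falls in the class 300 – <350.
L = 300, CF = 45, f = 30, h = 50.
P80 = 300 + ((60 − 45)/30)·50 = 300 + 25 = 325.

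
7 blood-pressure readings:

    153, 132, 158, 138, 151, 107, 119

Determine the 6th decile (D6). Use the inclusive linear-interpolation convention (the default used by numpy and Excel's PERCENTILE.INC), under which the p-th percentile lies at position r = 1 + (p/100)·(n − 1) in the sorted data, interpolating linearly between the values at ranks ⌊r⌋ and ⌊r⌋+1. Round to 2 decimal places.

Sorted: 107, 119, 132, 138, 151, 153, 158.
n = 7.
r = 1 + (60/100)·(7 − 1) = 1 + 3.6 = 4.6.
Rank 4 is 138 and rank 5 is 151.
Interpolate: 138 + 0.6·(151 − 138) = 138 + 0.6·13 = 145.8.

145.80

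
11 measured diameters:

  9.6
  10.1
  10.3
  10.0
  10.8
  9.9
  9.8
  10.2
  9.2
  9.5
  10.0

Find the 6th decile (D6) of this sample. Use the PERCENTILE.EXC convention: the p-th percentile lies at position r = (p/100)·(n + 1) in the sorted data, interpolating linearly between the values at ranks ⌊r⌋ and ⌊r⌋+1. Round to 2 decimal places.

10.02

Sorted: 9.2, 9.5, 9.6, 9.8, 9.9, 10.0, 10.0, 10.1, 10.2, 10.3, 10.8.
n = 11.
r = (60/100)·(11 + 1) = 7.2.
Rank 7 is 10.0 and rank 8 is 10.1.
Interpolate: 10.0 + 0.2·(10.1 − 10.0) = 10.0 + 0.2·0.1 = 10.02.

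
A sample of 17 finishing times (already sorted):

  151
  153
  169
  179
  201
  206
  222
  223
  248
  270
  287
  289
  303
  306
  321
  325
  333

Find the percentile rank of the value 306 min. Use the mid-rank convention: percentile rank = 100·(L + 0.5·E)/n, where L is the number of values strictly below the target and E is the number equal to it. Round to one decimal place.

79.4

Count below 306: L = 13; count equal: E = 1; n = 17.
Percentile rank = 100·(13 + 0.5·1)/17 = 100·13.5/17 = 79.41.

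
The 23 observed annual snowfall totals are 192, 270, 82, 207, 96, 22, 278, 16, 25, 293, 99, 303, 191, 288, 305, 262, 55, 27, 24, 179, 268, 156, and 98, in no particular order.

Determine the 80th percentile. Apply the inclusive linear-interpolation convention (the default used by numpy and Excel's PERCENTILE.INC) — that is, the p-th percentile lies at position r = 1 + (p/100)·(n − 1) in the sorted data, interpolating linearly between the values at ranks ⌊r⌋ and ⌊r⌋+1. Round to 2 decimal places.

Sorted: 16, 22, 24, 25, 27, 55, 82, 96, 98, 99, 156, 179, 191, 192, 207, 262, 268, 270, 278, 288, 293, 303, 305.
n = 23.
r = 1 + (80/100)·(23 − 1) = 1 + 17.6 = 18.6.
Rank 18 is 270 and rank 19 is 278.
Interpolate: 270 + 0.6·(278 − 270) = 270 + 0.6·8 = 274.8.

274.80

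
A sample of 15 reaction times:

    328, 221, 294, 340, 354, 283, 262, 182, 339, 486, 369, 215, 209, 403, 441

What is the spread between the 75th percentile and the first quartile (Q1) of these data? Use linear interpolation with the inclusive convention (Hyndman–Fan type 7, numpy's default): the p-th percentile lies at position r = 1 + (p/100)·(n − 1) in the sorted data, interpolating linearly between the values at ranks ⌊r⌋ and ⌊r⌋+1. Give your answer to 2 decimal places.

120.00

Sorted: 182, 209, 215, 221, 262, 283, 294, 328, 339, 340, 354, 369, 403, 441, 486.
n = 15.
P25: r = 4.5; ranks 4–5 are 221, 262; interpolating gives 241.5.
P75: r = 11.5; ranks 11–12 are 354, 369; interpolating gives 361.5.
Difference: 361.5 − 241.5 = 120.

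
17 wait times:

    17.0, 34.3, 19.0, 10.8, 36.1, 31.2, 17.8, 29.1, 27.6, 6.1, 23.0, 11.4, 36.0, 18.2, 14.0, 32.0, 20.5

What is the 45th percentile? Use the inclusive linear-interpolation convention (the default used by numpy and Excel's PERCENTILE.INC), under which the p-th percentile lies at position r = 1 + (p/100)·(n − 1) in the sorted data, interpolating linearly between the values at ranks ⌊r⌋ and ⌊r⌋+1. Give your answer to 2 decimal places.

Sorted: 6.1, 10.8, 11.4, 14.0, 17.0, 17.8, 18.2, 19.0, 20.5, 23.0, 27.6, 29.1, 31.2, 32.0, 34.3, 36.0, 36.1.
n = 17.
r = 1 + (45/100)·(17 − 1) = 1 + 7.2 = 8.2.
Rank 8 is 19.0 and rank 9 is 20.5.
Interpolate: 19.0 + 0.2·(20.5 − 19.0) = 19.0 + 0.2·1.5 = 19.3.

19.30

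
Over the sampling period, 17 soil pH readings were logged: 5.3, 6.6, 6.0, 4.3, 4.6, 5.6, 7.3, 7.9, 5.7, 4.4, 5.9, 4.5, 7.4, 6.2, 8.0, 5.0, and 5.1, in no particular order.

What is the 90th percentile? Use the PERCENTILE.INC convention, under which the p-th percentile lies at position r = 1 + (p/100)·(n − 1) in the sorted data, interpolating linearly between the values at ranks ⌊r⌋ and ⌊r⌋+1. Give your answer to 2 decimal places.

7.60

Sorted: 4.3, 4.4, 4.5, 4.6, 5.0, 5.1, 5.3, 5.6, 5.7, 5.9, 6.0, 6.2, 6.6, 7.3, 7.4, 7.9, 8.0.
n = 17.
r = 1 + (90/100)·(17 − 1) = 1 + 14.4 = 15.4.
Rank 15 is 7.4 and rank 16 is 7.9.
Interpolate: 7.4 + 0.4·(7.9 − 7.4) = 7.4 + 0.4·0.5 = 7.6.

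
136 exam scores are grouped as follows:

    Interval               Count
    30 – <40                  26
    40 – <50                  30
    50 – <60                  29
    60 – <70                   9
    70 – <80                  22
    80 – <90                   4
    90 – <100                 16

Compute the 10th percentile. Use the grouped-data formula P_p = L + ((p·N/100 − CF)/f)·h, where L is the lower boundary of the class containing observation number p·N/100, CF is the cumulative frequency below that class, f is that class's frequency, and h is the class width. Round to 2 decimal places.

N = 136; target position k = 10/100 · 136 = 13.6.
Cumulative frequencies: 26, 56, 85, 94, 116, 120, 136.
Observation 13.6 falls in the class 30 – <40.
L = 30, CF = 0, f = 26, h = 10.
P10 = 30 + ((13.6 − 0)/26)·10 = 30 + 5.23077 = 35.2308.

35.23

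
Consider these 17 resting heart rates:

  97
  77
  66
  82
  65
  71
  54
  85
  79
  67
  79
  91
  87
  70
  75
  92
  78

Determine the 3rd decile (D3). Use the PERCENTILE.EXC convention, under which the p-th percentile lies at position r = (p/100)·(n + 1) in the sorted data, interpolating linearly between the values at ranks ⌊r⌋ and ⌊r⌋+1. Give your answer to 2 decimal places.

Sorted: 54, 65, 66, 67, 70, 71, 75, 77, 78, 79, 79, 82, 85, 87, 91, 92, 97.
n = 17.
r = (30/100)·(17 + 1) = 5.4.
Rank 5 is 70 and rank 6 is 71.
Interpolate: 70 + 0.4·(71 − 70) = 70 + 0.4·1 = 70.4.

70.40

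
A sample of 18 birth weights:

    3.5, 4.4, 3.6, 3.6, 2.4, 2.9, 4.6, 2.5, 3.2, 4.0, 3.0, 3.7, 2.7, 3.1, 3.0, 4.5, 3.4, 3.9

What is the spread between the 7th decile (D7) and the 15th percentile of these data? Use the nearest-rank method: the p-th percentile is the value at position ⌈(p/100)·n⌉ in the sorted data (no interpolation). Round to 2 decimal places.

1.00

Sorted: 2.4, 2.5, 2.7, 2.9, 3.0, 3.0, 3.1, 3.2, 3.4, 3.5, 3.6, 3.6, 3.7, 3.9, 4.0, 4.4, 4.5, 4.6.
n = 18.
P15: rank ⌈15/100·18⌉ = 3 → 2.7.
P70: rank ⌈70/100·18⌉ = 13 → 3.7.
Difference: 3.7 − 2.7 = 1.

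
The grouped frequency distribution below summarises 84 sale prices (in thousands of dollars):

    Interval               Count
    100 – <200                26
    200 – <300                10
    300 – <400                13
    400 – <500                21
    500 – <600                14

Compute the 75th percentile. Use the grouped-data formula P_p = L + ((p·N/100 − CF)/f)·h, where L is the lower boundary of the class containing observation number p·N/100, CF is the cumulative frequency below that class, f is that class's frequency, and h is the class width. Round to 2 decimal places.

N = 84; target position k = 75/100 · 84 = 63.
Cumulative frequencies: 26, 36, 49, 70, 84.
Observation 63 falls in the class 400 – <500.
L = 400, CF = 49, f = 21, h = 100.
P75 = 400 + ((63 − 49)/21)·100 = 400 + 66.6667 = 466.667.

466.67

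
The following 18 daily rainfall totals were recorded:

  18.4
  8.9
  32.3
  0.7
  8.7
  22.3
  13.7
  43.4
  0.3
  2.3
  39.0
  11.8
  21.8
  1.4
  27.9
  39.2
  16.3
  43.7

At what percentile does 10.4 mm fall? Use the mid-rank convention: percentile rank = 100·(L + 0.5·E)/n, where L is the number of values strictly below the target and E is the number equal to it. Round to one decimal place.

33.3

Sorted: 0.3, 0.7, 1.4, 2.3, 8.7, 8.9, 11.8, 13.7, 16.3, 18.4, 21.8, 22.3, 27.9, 32.3, 39.0, 39.2, 43.4, 43.7.
Count below 10.4: L = 6; count equal: E = 0; n = 18.
Percentile rank = 100·(6 + 0.5·0)/18 = 100·6/18 = 33.33.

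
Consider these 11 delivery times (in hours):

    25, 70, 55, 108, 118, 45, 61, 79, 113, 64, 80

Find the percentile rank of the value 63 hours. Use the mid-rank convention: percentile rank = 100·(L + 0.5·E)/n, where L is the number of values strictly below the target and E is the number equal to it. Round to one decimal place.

Sorted: 25, 45, 55, 61, 64, 70, 79, 80, 108, 113, 118.
Count below 63: L = 4; count equal: E = 0; n = 11.
Percentile rank = 100·(4 + 0.5·0)/11 = 100·4/11 = 36.36.

36.4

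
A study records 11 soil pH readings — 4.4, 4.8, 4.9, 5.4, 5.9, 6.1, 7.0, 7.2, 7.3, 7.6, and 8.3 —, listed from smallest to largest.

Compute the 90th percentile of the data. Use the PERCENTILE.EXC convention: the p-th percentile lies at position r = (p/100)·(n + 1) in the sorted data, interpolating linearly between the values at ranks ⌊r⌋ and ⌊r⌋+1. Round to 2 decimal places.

n = 11.
r = (90/100)·(11 + 1) = 10.8.
Rank 10 is 7.6 and rank 11 is 8.3.
Interpolate: 7.6 + 0.8·(8.3 − 7.6) = 7.6 + 0.8·0.7 = 8.16.

8.16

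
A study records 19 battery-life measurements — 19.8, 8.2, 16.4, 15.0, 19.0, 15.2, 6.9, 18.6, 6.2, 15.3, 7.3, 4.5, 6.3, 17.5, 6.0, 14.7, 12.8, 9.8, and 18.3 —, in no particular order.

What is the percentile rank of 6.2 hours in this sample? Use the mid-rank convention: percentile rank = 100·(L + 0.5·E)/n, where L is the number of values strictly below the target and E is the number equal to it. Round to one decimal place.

Sorted: 4.5, 6.0, 6.2, 6.3, 6.9, 7.3, 8.2, 9.8, 12.8, 14.7, 15.0, 15.2, 15.3, 16.4, 17.5, 18.3, 18.6, 19.0, 19.8.
Count below 6.2: L = 2; count equal: E = 1; n = 19.
Percentile rank = 100·(2 + 0.5·1)/19 = 100·2.5/19 = 13.16.

13.2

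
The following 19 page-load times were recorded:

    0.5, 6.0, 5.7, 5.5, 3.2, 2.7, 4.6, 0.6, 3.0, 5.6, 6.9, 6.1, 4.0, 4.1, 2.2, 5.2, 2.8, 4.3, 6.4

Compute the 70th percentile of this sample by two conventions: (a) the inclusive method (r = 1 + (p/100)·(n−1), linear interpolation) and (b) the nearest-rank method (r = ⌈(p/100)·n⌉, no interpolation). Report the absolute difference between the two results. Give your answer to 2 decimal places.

0.04

Sorted: 0.5, 0.6, 2.2, 2.7, 2.8, 3.0, 3.2, 4.0, 4.1, 4.3, 4.6, 5.2, 5.5, 5.6, 5.7, 6.0, 6.1, 6.4, 6.9.
n = 19.
(a) r = 13.6; between ranks 13 (5.5) and 14 (5.6): 5.56.
(b) the nearest-rank method: rank 14 → 5.6.
|5.56 − 5.6| = 0.04.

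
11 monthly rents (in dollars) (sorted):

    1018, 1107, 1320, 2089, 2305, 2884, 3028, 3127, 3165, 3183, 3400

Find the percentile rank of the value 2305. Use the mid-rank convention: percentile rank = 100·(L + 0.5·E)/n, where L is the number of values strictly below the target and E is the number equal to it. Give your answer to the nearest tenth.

Count below 2305: L = 4; count equal: E = 1; n = 11.
Percentile rank = 100·(4 + 0.5·1)/11 = 100·4.5/11 = 40.91.

40.9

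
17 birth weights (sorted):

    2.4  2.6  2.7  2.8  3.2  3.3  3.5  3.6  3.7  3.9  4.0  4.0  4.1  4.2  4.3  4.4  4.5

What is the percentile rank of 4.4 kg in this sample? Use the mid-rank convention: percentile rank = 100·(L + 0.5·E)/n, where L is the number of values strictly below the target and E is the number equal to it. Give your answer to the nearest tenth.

91.2

Count below 4.4: L = 15; count equal: E = 1; n = 17.
Percentile rank = 100·(15 + 0.5·1)/17 = 100·15.5/17 = 91.18.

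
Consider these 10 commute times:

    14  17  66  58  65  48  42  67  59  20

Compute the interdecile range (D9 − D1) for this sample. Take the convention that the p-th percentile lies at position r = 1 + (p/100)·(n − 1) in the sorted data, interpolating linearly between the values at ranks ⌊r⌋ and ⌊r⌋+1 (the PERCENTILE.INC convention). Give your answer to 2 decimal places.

49.40

Sorted: 14, 17, 20, 42, 48, 58, 59, 65, 66, 67.
n = 10.
P10: r = 1.9; ranks 1–2 are 14, 17; interpolating gives 16.7.
P90: r = 9.1; ranks 9–10 are 66, 67; interpolating gives 66.1.
Difference: 66.1 − 16.7 = 49.4.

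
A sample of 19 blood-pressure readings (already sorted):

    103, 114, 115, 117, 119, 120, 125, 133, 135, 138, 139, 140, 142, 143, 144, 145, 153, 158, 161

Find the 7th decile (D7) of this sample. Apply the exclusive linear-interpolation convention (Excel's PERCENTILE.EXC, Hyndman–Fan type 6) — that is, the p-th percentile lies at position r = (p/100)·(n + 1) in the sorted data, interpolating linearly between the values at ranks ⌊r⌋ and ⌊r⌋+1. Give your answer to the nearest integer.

143

n = 19.
r = (70/100)·(19 + 1) = 14.
r is an integer, so P70 is the value at rank 14: 143.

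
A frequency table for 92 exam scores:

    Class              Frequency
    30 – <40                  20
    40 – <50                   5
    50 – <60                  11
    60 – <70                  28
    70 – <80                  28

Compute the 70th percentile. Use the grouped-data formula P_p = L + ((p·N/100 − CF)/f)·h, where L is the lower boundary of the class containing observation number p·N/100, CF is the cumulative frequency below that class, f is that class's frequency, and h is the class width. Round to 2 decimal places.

N = 92; target position k = 70/100 · 92 = 64.4.
Cumulative frequencies: 20, 25, 36, 64, 92.
Observation 64.4 falls in the class 70 – <80.
L = 70, CF = 64, f = 28, h = 10.
P70 = 70 + ((64.4 − 64)/28)·10 = 70 + 0.142857 = 70.1429.

70.14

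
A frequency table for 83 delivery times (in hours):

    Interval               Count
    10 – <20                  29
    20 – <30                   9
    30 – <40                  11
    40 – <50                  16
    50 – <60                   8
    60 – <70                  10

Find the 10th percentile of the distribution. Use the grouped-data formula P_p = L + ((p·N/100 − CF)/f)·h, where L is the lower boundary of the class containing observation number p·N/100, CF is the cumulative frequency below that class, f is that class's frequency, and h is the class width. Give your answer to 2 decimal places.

N = 83; target position k = 10/100 · 83 = 8.3.
Cumulative frequencies: 29, 38, 49, 65, 73, 83.
Observation 8.3 falls in the class 10 – <20.
L = 10, CF = 0, f = 29, h = 10.
P10 = 10 + ((8.3 − 0)/29)·10 = 10 + 2.86207 = 12.8621.

12.86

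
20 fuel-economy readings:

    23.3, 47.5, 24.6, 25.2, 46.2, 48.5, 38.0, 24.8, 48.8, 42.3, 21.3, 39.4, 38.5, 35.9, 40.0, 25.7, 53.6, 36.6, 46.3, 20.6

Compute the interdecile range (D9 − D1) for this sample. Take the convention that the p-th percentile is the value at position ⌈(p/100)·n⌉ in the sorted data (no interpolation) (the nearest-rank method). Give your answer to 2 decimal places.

27.20

Sorted: 20.6, 21.3, 23.3, 24.6, 24.8, 25.2, 25.7, 35.9, 36.6, 38.0, 38.5, 39.4, 40.0, 42.3, 46.2, 46.3, 47.5, 48.5, 48.8, 53.6.
n = 20.
P10: rank ⌈10/100·20⌉ = 2 → 21.3.
P90: rank ⌈90/100·20⌉ = 18 → 48.5.
Difference: 48.5 − 21.3 = 27.2.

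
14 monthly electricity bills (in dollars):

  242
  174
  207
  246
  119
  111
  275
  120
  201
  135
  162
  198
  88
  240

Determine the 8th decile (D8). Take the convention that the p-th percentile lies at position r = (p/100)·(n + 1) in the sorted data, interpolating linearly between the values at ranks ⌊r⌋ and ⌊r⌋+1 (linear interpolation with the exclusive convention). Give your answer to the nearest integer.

Sorted: 88, 111, 119, 120, 135, 162, 174, 198, 201, 207, 240, 242, 246, 275.
n = 14.
r = (80/100)·(14 + 1) = 12.
r is an integer, so P80 is the value at rank 12: 242.

242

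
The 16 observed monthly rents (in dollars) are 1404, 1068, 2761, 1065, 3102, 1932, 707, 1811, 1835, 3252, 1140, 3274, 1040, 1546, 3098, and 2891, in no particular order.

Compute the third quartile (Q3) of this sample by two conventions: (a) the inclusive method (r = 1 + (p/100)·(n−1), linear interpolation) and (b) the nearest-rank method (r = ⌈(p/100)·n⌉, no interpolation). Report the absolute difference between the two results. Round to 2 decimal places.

Sorted: 707, 1040, 1065, 1068, 1140, 1404, 1546, 1811, 1835, 1932, 2761, 2891, 3098, 3102, 3252, 3274.
n = 16.
(a) r = 12.25; between ranks 12 (2891) and 13 (3098): 2942.75.
(b) the nearest-rank method: rank 12 → 2891.
|2942.75 − 2891| = 51.75.

51.75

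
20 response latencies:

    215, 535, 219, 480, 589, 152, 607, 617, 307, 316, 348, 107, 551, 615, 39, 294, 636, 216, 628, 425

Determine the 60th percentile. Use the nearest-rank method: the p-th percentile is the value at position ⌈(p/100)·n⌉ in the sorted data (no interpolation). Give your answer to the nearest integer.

Sorted: 39, 107, 152, 215, 216, 219, 294, 307, 316, 348, 425, 480, 535, 551, 589, 607, 615, 617, 628, 636.
n = 20.
Position = ⌈60/100 · 20⌉ = ⌈12⌉ = 12.
The value at rank 12 is 480.

480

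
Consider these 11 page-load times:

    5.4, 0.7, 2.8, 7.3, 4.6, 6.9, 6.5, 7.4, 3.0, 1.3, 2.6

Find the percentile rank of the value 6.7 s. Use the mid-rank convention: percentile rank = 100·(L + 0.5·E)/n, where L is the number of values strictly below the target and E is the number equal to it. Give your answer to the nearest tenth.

Sorted: 0.7, 1.3, 2.6, 2.8, 3.0, 4.6, 5.4, 6.5, 6.9, 7.3, 7.4.
Count below 6.7: L = 8; count equal: E = 0; n = 11.
Percentile rank = 100·(8 + 0.5·0)/11 = 100·8/11 = 72.73.

72.7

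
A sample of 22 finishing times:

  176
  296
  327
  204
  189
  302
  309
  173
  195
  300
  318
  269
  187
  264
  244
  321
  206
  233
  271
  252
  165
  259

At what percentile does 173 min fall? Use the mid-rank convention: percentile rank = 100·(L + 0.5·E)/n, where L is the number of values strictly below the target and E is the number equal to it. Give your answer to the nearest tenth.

6.8

Sorted: 165, 173, 176, 187, 189, 195, 204, 206, 233, 244, 252, 259, 264, 269, 271, 296, 300, 302, 309, 318, 321, 327.
Count below 173: L = 1; count equal: E = 1; n = 22.
Percentile rank = 100·(1 + 0.5·1)/22 = 100·1.5/22 = 6.818.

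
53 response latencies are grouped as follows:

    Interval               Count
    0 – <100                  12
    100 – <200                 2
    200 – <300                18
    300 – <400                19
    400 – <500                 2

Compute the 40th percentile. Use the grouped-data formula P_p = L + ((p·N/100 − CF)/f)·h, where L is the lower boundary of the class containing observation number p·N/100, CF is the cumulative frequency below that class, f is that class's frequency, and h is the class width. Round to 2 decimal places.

240.00

N = 53; target position k = 40/100 · 53 = 21.2.
Cumulative frequencies: 12, 14, 32, 51, 53.
Observation 21.2 falls in the class 200 – <300.
L = 200, CF = 14, f = 18, h = 100.
P40 = 200 + ((21.2 − 14)/18)·100 = 200 + 40 = 240.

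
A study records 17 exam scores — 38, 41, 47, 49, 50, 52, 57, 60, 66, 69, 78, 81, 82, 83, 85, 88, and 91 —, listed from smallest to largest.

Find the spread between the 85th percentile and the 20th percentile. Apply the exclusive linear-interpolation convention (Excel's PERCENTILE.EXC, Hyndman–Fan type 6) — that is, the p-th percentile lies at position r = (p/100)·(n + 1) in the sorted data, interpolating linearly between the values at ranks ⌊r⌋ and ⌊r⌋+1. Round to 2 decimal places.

37.70

n = 17.
P20: r = 3.6; ranks 3–4 are 47, 49; interpolating gives 48.2.
P85: r = 15.3; ranks 15–16 are 85, 88; interpolating gives 85.9.
Difference: 85.9 − 48.2 = 37.7.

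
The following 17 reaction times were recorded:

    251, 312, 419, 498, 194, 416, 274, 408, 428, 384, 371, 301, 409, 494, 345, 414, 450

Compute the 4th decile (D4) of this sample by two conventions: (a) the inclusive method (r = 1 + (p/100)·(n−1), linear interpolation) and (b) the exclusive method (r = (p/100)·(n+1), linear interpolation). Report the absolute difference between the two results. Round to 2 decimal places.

2.60

Sorted: 194, 251, 274, 301, 312, 345, 371, 384, 408, 409, 414, 416, 419, 428, 450, 494, 498.
n = 17.
(a) r = 7.4; between ranks 7 (371) and 8 (384): 376.2.
(b) r = 7.2; between ranks 7 (371) and 8 (384): 373.6.
|376.2 − 373.6| = 2.6.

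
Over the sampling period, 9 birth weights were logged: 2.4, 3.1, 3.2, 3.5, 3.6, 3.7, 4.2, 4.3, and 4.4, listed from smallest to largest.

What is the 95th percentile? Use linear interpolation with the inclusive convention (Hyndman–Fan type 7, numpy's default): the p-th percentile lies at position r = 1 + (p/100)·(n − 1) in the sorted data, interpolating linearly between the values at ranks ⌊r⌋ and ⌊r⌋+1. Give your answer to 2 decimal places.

n = 9.
r = 1 + (95/100)·(9 − 1) = 1 + 7.6 = 8.6.
Rank 8 is 4.3 and rank 9 is 4.4.
Interpolate: 4.3 + 0.6·(4.4 − 4.3) = 4.3 + 0.6·0.1 = 4.36.

4.36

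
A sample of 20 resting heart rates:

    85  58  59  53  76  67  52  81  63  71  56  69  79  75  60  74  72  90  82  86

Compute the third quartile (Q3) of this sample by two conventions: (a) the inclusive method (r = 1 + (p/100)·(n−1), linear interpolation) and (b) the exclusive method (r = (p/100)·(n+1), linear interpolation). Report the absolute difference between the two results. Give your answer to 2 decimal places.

Sorted: 52, 53, 56, 58, 59, 60, 63, 67, 69, 71, 72, 74, 75, 76, 79, 81, 82, 85, 86, 90.
n = 20.
(a) r = 15.25; between ranks 15 (79) and 16 (81): 79.5.
(b) r = 15.75; between ranks 15 (79) and 16 (81): 80.5.
|79.5 − 80.5| = 1.

1.00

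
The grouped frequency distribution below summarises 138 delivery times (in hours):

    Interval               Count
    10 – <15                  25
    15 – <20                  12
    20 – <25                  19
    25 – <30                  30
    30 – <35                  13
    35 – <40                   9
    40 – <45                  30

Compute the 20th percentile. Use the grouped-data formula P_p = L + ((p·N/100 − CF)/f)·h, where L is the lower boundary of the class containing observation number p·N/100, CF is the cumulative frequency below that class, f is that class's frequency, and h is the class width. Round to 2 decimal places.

16.08

N = 138; target position k = 20/100 · 138 = 27.6.
Cumulative frequencies: 25, 37, 56, 86, 99, 108, 138.
Observation 27.6 falls in the class 15 – <20.
L = 15, CF = 25, f = 12, h = 5.
P20 = 15 + ((27.6 − 25)/12)·5 = 15 + 1.08333 = 16.0833.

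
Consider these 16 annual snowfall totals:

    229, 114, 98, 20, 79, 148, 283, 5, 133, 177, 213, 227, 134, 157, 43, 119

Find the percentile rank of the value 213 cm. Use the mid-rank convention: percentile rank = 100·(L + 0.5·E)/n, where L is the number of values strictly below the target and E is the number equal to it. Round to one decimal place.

78.1

Sorted: 5, 20, 43, 79, 98, 114, 119, 133, 134, 148, 157, 177, 213, 227, 229, 283.
Count below 213: L = 12; count equal: E = 1; n = 16.
Percentile rank = 100·(12 + 0.5·1)/16 = 100·12.5/16 = 78.12.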